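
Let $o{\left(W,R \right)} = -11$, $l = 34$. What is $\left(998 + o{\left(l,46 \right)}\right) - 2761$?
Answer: $-1774$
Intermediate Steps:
$\left(998 + o{\left(l,46 \right)}\right) - 2761 = \left(998 - 11\right) - 2761 = 987 - 2761 = -1774$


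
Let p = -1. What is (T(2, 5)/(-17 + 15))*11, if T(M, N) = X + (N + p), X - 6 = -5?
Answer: -55/2 ≈ -27.500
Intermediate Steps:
X = 1 (X = 6 - 5 = 1)
T(M, N) = N (T(M, N) = 1 + (N - 1) = 1 + (-1 + N) = N)
(T(2, 5)/(-17 + 15))*11 = (5/(-17 + 15))*11 = (5/(-2))*11 = (5*(-1/2))*11 = -5/2*11 = -55/2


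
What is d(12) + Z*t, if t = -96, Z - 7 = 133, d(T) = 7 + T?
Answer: -13421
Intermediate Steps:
Z = 140 (Z = 7 + 133 = 140)
d(12) + Z*t = (7 + 12) + 140*(-96) = 19 - 13440 = -13421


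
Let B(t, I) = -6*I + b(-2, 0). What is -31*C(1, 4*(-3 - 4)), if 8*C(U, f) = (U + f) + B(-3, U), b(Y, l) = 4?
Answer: 899/8 ≈ 112.38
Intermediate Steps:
B(t, I) = 4 - 6*I (B(t, I) = -6*I + 4 = 4 - 6*I)
C(U, f) = 1/2 - 5*U/8 + f/8 (C(U, f) = ((U + f) + (4 - 6*U))/8 = (4 + f - 5*U)/8 = 1/2 - 5*U/8 + f/8)
-31*C(1, 4*(-3 - 4)) = -31*(1/2 - 5/8*1 + (4*(-3 - 4))/8) = -31*(1/2 - 5/8 + (4*(-7))/8) = -31*(1/2 - 5/8 + (1/8)*(-28)) = -31*(1/2 - 5/8 - 7/2) = -31*(-29/8) = 899/8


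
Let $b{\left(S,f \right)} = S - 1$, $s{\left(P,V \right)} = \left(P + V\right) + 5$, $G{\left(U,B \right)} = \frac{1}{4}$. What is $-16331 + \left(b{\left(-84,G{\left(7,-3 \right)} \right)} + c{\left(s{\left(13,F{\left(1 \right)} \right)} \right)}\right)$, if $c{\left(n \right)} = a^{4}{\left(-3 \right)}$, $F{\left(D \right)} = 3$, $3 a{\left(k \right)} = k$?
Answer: $-16415$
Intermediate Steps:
$G{\left(U,B \right)} = \frac{1}{4}$
$a{\left(k \right)} = \frac{k}{3}$
$s{\left(P,V \right)} = 5 + P + V$
$c{\left(n \right)} = 1$ ($c{\left(n \right)} = \left(\frac{1}{3} \left(-3\right)\right)^{4} = \left(-1\right)^{4} = 1$)
$b{\left(S,f \right)} = -1 + S$
$-16331 + \left(b{\left(-84,G{\left(7,-3 \right)} \right)} + c{\left(s{\left(13,F{\left(1 \right)} \right)} \right)}\right) = -16331 + \left(\left(-1 - 84\right) + 1\right) = -16331 + \left(-85 + 1\right) = -16331 - 84 = -16415$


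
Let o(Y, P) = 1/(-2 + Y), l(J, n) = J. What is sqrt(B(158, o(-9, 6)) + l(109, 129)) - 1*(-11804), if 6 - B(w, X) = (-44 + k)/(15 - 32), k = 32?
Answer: 11804 + sqrt(33031)/17 ≈ 11815.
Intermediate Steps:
B(w, X) = 90/17 (B(w, X) = 6 - (-44 + 32)/(15 - 32) = 6 - (-12)/(-17) = 6 - (-12)*(-1)/17 = 6 - 1*12/17 = 6 - 12/17 = 90/17)
sqrt(B(158, o(-9, 6)) + l(109, 129)) - 1*(-11804) = sqrt(90/17 + 109) - 1*(-11804) = sqrt(1943/17) + 11804 = sqrt(33031)/17 + 11804 = 11804 + sqrt(33031)/17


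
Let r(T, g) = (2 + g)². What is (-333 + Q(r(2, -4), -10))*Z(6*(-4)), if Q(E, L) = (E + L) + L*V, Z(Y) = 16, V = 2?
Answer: -5744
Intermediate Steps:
Q(E, L) = E + 3*L (Q(E, L) = (E + L) + L*2 = (E + L) + 2*L = E + 3*L)
(-333 + Q(r(2, -4), -10))*Z(6*(-4)) = (-333 + ((2 - 4)² + 3*(-10)))*16 = (-333 + ((-2)² - 30))*16 = (-333 + (4 - 30))*16 = (-333 - 26)*16 = -359*16 = -5744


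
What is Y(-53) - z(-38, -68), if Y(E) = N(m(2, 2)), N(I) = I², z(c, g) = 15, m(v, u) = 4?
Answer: 1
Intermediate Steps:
Y(E) = 16 (Y(E) = 4² = 16)
Y(-53) - z(-38, -68) = 16 - 1*15 = 16 - 15 = 1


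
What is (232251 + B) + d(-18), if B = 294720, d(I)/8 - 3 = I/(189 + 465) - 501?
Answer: 57005559/109 ≈ 5.2299e+5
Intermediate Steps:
d(I) = -3984 + 4*I/327 (d(I) = 24 + 8*(I/(189 + 465) - 501) = 24 + 8*(I/654 - 501) = 24 + 8*(-501 + I/654) = 24 + (-4008 + 4*I/327) = -3984 + 4*I/327)
(232251 + B) + d(-18) = (232251 + 294720) + (-3984 + (4/327)*(-18)) = 526971 + (-3984 - 24/109) = 526971 - 434280/109 = 57005559/109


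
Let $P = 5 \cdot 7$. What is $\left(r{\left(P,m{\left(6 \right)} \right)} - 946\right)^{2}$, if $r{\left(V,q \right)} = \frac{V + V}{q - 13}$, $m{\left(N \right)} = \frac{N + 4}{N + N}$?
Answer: $\frac{4827192484}{5329} \approx 9.0584 \cdot 10^{5}$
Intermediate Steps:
$m{\left(N \right)} = \frac{4 + N}{2 N}$
$P = 35$
$r{\left(V,q \right)} = \frac{2 V}{-13 + q}$
$\left(r{\left(P,m{\left(6 \right)} \right)} - 946\right)^{2} = \left(2 \cdot 35 \frac{1}{-13 + \frac{4 + 6}{2 \cdot 6}} - 946\right)^{2} = \left(2 \cdot 35 \frac{1}{-13 + \frac{1}{2} \cdot \frac{1}{6} \cdot 10} - 946\right)^{2} = \left(2 \cdot 35 \frac{1}{-13 + \frac{5}{6}} - 946\right)^{2} = \left(2 \cdot 35 \frac{1}{- \frac{73}{6}} - 946\right)^{2} = \left(2 \cdot 35 \left(- \frac{6}{73}\right) - 946\right)^{2} = \left(- \frac{420}{73} - 946\right)^{2} = \left(- \frac{69478}{73}\right)^{2} = \frac{4827192484}{5329}$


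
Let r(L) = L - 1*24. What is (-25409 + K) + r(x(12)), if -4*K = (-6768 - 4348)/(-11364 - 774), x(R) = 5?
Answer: -44092549/1734 ≈ -25428.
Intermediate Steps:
r(L) = -24 + L (r(L) = L - 24 = -24 + L)
K = -397/1734 (K = -(-6768 - 4348)/(4*(-11364 - 774)) = -(-2779)/(-12138) = -(-2779)*(-1)/12138 = -¼*794/867 = -397/1734 ≈ -0.22895)
(-25409 + K) + r(x(12)) = (-25409 - 397/1734) + (-24 + 5) = -44059603/1734 - 19 = -44092549/1734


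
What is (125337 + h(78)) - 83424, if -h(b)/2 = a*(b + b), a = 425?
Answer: -90687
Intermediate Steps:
h(b) = -1700*b (h(b) = -850*(b + b) = -850*2*b = -1700*b)
(125337 + h(78)) - 83424 = (125337 - 1700*78) - 83424 = (125337 - 132600) - 83424 = -7263 - 83424 = -90687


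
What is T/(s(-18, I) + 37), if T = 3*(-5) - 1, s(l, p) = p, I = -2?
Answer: -16/35 ≈ -0.45714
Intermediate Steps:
T = -16 (T = -15 - 1 = -16)
T/(s(-18, I) + 37) = -16/(-2 + 37) = -16/35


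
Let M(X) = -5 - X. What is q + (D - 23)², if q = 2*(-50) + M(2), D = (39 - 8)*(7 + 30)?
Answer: 1263269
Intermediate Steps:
D = 1147 (D = 31*37 = 1147)
q = -107 (q = 2*(-50) + (-5 - 1*2) = -100 + (-5 - 2) = -100 - 7 = -107)
q + (D - 23)² = -107 + (1147 - 23)² = -107 + 1124² = -107 + 1263376 = 1263269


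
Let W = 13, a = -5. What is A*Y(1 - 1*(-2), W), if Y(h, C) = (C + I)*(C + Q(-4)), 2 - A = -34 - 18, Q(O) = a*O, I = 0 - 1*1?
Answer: 21384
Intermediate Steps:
I = -1 (I = 0 - 1 = -1)
Q(O) = -5*O
A = 54 (A = 2 - (-34 - 18) = 2 - 1*(-52) = 2 + 52 = 54)
Y(h, C) = (-1 + C)*(20 + C) (Y(h, C) = (C - 1)*(C - 5*(-4)) = (-1 + C)*(C + 20) = (-1 + C)*(20 + C))
A*Y(1 - 1*(-2), W) = 54*(-20 + 13² + 19*13) = 54*(-20 + 169 + 247) = 54*396 = 21384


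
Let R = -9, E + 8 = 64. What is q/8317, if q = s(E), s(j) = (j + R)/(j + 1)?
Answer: 47/474069 ≈ 9.9142e-5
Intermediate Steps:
E = 56 (E = -8 + 64 = 56)
s(j) = (-9 + j)/(1 + j) (s(j) = (j - 9)/(j + 1) = (-9 + j)/(1 + j))
q = 47/57 (q = (-9 + 56)/(1 + 56) = 47/57 ≈ 0.82456)
q/8317 = (47/57)/8317 = (47/57)*(1/8317) = 47/474069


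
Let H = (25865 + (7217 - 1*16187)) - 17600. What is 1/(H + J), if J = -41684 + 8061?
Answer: -1/34328 ≈ -2.9131e-5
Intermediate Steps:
H = -705 (H = (25865 + (7217 - 16187)) - 17600 = (25865 - 8970) - 17600 = 16895 - 17600 = -705)
J = -33623
1/(H + J) = 1/(-705 - 33623) = 1/(-34328) = -1/34328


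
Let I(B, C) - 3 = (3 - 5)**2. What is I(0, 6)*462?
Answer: 3234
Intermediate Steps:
I(B, C) = 7 (I(B, C) = 3 + (3 - 5)**2 = 3 + (-2)**2 = 3 + 4 = 7)
I(0, 6)*462 = 7*462 = 3234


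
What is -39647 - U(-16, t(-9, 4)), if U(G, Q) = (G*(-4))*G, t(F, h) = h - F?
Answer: -38623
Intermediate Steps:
U(G, Q) = -4*G² (U(G, Q) = (-4*G)*G = -4*G²)
-39647 - U(-16, t(-9, 4)) = -39647 - (-4)*(-16)² = -39647 - (-4)*256 = -39647 - 1*(-1024) = -39647 + 1024 = -38623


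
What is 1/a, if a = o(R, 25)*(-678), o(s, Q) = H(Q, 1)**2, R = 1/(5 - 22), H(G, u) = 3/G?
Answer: -625/6102 ≈ -0.10243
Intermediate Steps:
R = -1/17 (R = 1/(-17) = -1/17 ≈ -0.058824)
o(s, Q) = 9/Q**2 (o(s, Q) = (3/Q)**2 = 9/Q**2)
a = -6102/625 (a = (9/25**2)*(-678) = (9*(1/625))*(-678) = (9/625)*(-678) = -6102/625 ≈ -9.7632)
1/a = 1/(-6102/625) = -625/6102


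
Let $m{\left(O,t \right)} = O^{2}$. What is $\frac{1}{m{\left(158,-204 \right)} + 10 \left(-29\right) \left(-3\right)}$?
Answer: $\frac{1}{25834} \approx 3.8709 \cdot 10^{-5}$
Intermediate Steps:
$\frac{1}{m{\left(158,-204 \right)} + 10 \left(-29\right) \left(-3\right)} = \frac{1}{158^{2} + 10 \left(-29\right) \left(-3\right)} = \frac{1}{24964 - -870} = \frac{1}{24964 + 870} = \frac{1}{25834}$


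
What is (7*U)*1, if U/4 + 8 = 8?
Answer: 0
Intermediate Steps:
U = 0 (U = -32 + 4*8 = -32 + 32 = 0)
(7*U)*1 = (7*0)*1 = 0*1 = 0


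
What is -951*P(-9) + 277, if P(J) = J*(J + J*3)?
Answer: -307847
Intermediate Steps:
P(J) = 4*J² (P(J) = J*(J + 3*J) = J*(4*J) = 4*J²)
-951*P(-9) + 277 = -3804*(-9)² + 277 = -3804*81 + 277 = -951*324 + 277 = -308124 + 277 = -307847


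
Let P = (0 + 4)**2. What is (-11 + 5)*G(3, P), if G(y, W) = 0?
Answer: 0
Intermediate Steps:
P = 16 (P = 4**2 = 16)
(-11 + 5)*G(3, P) = (-11 + 5)*0 = -6*0 = 0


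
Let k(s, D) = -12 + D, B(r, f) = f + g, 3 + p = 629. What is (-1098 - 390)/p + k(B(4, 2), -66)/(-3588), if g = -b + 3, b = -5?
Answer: -33911/14398 ≈ -2.3553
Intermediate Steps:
g = 8 (g = -1*(-5) + 3 = 5 + 3 = 8)
p = 626 (p = -3 + 629 = 626)
B(r, f) = 8 + f (B(r, f) = f + 8 = 8 + f)
(-1098 - 390)/p + k(B(4, 2), -66)/(-3588) = (-1098 - 390)/626 + (-12 - 66)/(-3588) = -1488*1/626 - 78*(-1/3588) = -744/313 + 1/46 = -33911/14398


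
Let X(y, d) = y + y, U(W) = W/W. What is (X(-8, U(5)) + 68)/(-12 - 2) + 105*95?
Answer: 69799/7 ≈ 9971.3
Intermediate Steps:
U(W) = 1
X(y, d) = 2*y
(X(-8, U(5)) + 68)/(-12 - 2) + 105*95 = (2*(-8) + 68)/(-12 - 2) + 105*95 = (-16 + 68)/(-14) + 9975 = 52*(-1/14) + 9975 = -26/7 + 9975 = 69799/7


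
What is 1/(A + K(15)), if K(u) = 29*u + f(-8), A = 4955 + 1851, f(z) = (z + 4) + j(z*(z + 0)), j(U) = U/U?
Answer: 1/7238 ≈ 0.00013816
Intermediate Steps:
j(U) = 1
f(z) = 5 + z (f(z) = (z + 4) + 1 = (4 + z) + 1 = 5 + z)
A = 6806
K(u) = -3 + 29*u (K(u) = 29*u + (5 - 8) = 29*u - 3 = -3 + 29*u)
1/(A + K(15)) = 1/(6806 + (-3 + 29*15)) = 1/(6806 + (-3 + 435)) = 1/(6806 + 432) = 1/7238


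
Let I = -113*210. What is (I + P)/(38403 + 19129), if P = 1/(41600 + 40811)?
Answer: -1955613029/4741269652 ≈ -0.41247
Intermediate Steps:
I = -23730
P = 1/82411 ≈ 1.2134e-5
(I + P)/(38403 + 19129) = (-23730 + 1/82411)/(38403 + 19129) = -1955613029/82411/57532 = -1955613029/82411*1/57532 = -1955613029/4741269652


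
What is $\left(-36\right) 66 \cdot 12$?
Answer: $-28512$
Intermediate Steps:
$\left(-36\right) 66 \cdot 12 = \left(-2376\right) 12 = -28512$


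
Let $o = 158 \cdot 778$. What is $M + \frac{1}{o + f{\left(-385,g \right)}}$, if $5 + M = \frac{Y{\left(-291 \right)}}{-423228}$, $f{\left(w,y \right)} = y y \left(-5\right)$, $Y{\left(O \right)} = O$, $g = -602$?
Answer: $- \frac{297822708811}{59572726824} \approx -4.9993$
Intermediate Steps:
$o = 122924$
$f{\left(w,y \right)} = - 5 y^{2}$ ($f{\left(w,y \right)} = y^{2} \left(-5\right) = - 5 y^{2}$)
$M = - \frac{705283}{141076}$ ($M = -5 - \frac{291}{-423228} = -5 - - \frac{97}{141076} = -5 + \frac{97}{141076} = - \frac{705283}{141076} \approx -4.9993$)
$M + \frac{1}{o + f{\left(-385,g \right)}} = - \frac{705283}{141076} + \frac{1}{122924 - 5 \left(-602\right)^{2}} = - \frac{705283}{141076} + \frac{1}{122924 - 1812020} = - \frac{705283}{141076} + \frac{1}{-1689096} = - \frac{705283}{141076} - \frac{1}{1689096} = - \frac{297822708811}{59572726824}$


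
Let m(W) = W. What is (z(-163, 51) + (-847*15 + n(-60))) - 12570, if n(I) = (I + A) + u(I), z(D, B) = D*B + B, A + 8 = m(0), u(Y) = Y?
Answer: -33665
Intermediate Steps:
A = -8 (A = -8 + 0 = -8)
z(D, B) = B + B*D (z(D, B) = B*D + B = B + B*D)
n(I) = -8 + 2*I (n(I) = (I - 8) + I = (-8 + I) + I = -8 + 2*I)
(z(-163, 51) + (-847*15 + n(-60))) - 12570 = (51*(1 - 163) + (-847*15 + (-8 + 2*(-60)))) - 12570 = (51*(-162) + (-12705 + (-8 - 120))) - 12570 = (-8262 + (-12705 - 128)) - 12570 = (-8262 - 12833) - 12570 = -21095 - 12570 = -33665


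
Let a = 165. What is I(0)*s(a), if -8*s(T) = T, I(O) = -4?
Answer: 165/2 ≈ 82.500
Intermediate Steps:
s(T) = -T/8
I(0)*s(a) = -(-1)*165/2 = -4*(-165/8) = 165/2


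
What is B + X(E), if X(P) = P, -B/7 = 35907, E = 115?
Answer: -251234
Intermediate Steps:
B = -251349 (B = -7*35907 = -251349)
B + X(E) = -251349 + 115 = -251234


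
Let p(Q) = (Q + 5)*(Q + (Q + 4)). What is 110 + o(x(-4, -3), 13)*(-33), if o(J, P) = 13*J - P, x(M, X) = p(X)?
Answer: 2255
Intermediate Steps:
p(Q) = (4 + 2*Q)*(5 + Q) (p(Q) = (5 + Q)*(Q + (4 + Q)) = (5 + Q)*(4 + 2*Q) = (4 + 2*Q)*(5 + Q))
x(M, X) = 20 + 2*X² + 14*X
o(J, P) = -P + 13*J
110 + o(x(-4, -3), 13)*(-33) = 110 + (-1*13 + 13*(20 + 2*(-3)² + 14*(-3)))*(-33) = 110 + (-13 + 13*(20 + 2*9 - 42))*(-33) = 110 + (-13 + 13*(20 + 18 - 42))*(-33) = 110 + (-13 + 13*(-4))*(-33) = 110 + (-13 - 52)*(-33) = 110 - 65*(-33) = 110 + 2145 = 2255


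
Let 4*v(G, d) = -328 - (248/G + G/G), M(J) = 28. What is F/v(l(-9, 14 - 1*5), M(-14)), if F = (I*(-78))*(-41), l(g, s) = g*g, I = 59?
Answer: -4702536/2069 ≈ -2272.9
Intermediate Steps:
l(g, s) = g**2
F = 188682 (F = (59*(-78))*(-41) = -4602*(-41) = 188682)
v(G, d) = -329/4 - 62/G (v(G, d) = (-328 - (248/G + G/G))/4 = (-328 - (248/G + 1))/4 = (-328 - (1 + 248/G))/4 = (-328 + (-1 - 248/G))/4 = (-329 - 248/G)/4 = -329/4 - 62/G)
F/v(l(-9, 14 - 1*5), M(-14)) = 188682/(-329/4 - 62/((-9)**2)) = 188682/(-329/4 - 62/81) = 188682/(-26897/324) = 188682*(-324/26897) = -4702536/2069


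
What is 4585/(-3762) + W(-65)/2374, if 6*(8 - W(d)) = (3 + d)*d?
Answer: -3345376/2232747 ≈ -1.4983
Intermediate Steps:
W(d) = 8 - d*(3 + d)/6 (W(d) = 8 - (3 + d)*d/6 = 8 - d*(3 + d)/6)
4585/(-3762) + W(-65)/2374 = 4585/(-3762) + (8 - 1/2*(-65) - 1/6*(-65)**2)/2374 = 4585*(-1/3762) + (8 + 65/2 - 1/6*4225)*(1/2374) = -4585/3762 + (8 + 65/2 - 4225/6)*(1/2374) = -4585/3762 - 1991/3*1/2374 = -4585/3762 - 1991/7122 = -3345376/2232747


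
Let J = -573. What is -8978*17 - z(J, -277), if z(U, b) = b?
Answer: -152349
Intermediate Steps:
-8978*17 - z(J, -277) = -8978*17 - 1*(-277) = -152626 + 277 = -152349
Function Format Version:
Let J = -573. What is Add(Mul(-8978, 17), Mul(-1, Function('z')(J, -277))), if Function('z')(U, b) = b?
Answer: -152349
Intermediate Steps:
Add(Mul(-8978, 17), Mul(-1, Function('z')(J, -277))) = Add(Mul(-8978, 17), Mul(-1, -277)) = Add(-152626, 277) = -152349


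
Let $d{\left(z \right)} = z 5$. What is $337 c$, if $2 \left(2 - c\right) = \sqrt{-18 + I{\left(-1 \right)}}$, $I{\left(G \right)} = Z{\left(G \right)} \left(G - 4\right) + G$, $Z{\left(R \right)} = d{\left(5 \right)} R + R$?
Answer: $674 - \frac{337 \sqrt{111}}{2} \approx -1101.3$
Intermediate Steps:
$d{\left(z \right)} = 5 z$
$Z{\left(R \right)} = 26 R$ ($Z{\left(R \right)} = 5 \cdot 5 R + R = 25 R + R = 26 R$)
$I{\left(G \right)} = G + 26 G \left(-4 + G\right)$ ($I{\left(G \right)} = 26 G \left(G - 4\right) + G = 26 G \left(-4 + G\right) + G = G + 26 G \left(-4 + G\right)$)
$c = 2 - \frac{\sqrt{111}}{2}$ ($c = 2 - \frac{\sqrt{-18 - \left(-103 + 26 \left(-1\right)\right)}}{2} = 2 - \frac{\sqrt{-18 - \left(-103 - 26\right)}}{2} = 2 - \frac{\sqrt{-18 - -129}}{2} = 2 - \frac{\sqrt{-18 + 129}}{2} = 2 - \frac{\sqrt{111}}{2} \approx -3.2678$)
$337 c = 337 \left(2 - \frac{\sqrt{111}}{2}\right) = 674 - \frac{337 \sqrt{111}}{2}$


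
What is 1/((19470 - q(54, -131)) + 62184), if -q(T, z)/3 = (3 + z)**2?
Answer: 1/130806 ≈ 7.6449e-6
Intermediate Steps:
q(T, z) = -3*(3 + z)**2
1/((19470 - q(54, -131)) + 62184) = 1/((19470 - (-3)*(3 - 131)**2) + 62184) = 1/((19470 - (-3)*(-128)**2) + 62184) = 1/((19470 - (-3)*16384) + 62184) = 1/((19470 - 1*(-49152)) + 62184) = 1/((19470 + 49152) + 62184) = 1/(68622 + 62184) = 1/130806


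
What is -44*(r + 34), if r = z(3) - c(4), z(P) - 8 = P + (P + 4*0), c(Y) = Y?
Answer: -1936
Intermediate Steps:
z(P) = 8 + 2*P (z(P) = 8 + (P + (P + 4*0)) = 8 + (P + (P + 0)) = 8 + (P + P) = 8 + 2*P)
r = 10 (r = (8 + 2*3) - 1*4 = (8 + 6) - 4 = 14 - 4 = 10)
-44*(r + 34) = -44*(10 + 34) = -44*44 = -1*1936 = -1936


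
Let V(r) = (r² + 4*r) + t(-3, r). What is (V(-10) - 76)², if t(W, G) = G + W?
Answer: 841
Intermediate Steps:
V(r) = -3 + r² + 5*r (V(r) = (r² + 4*r) + (r - 3) = (r² + 4*r) + (-3 + r) = -3 + r² + 5*r)
(V(-10) - 76)² = ((-3 + (-10)² + 5*(-10)) - 76)² = ((-3 + 100 - 50) - 76)² = (47 - 76)² = (-29)² = 841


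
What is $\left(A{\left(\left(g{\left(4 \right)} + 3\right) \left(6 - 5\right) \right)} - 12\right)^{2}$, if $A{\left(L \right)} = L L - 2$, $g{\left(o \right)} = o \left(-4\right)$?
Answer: $24025$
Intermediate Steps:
$g{\left(o \right)} = - 4 o$
$A{\left(L \right)} = -2 + L^{2}$ ($A{\left(L \right)} = L^{2} - 2 = -2 + L^{2}$)
$\left(A{\left(\left(g{\left(4 \right)} + 3\right) \left(6 - 5\right) \right)} - 12\right)^{2} = \left(\left(-2 + \left(\left(\left(-4\right) 4 + 3\right) \left(6 - 5\right)\right)^{2}\right) - 12\right)^{2} = \left(\left(-2 + \left(\left(-16 + 3\right) 1\right)^{2}\right) - 12\right)^{2} = \left(\left(-2 + \left(\left(-13\right) 1\right)^{2}\right) - 12\right)^{2} = \left(\left(-2 + \left(-13\right)^{2}\right) - 12\right)^{2} = \left(\left(-2 + 169\right) - 12\right)^{2} = \left(167 - 12\right)^{2} = 155^{2} = 24025$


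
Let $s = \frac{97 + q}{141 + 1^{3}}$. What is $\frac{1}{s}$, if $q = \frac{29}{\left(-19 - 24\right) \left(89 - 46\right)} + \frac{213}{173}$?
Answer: $\frac{45422534}{31416889} \approx 1.4458$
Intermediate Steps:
$q = \frac{388820}{319877}$ ($q = \frac{29}{\left(-43\right) 43} + 213 \cdot \frac{1}{173} = \frac{29}{-1849} + \frac{213}{173} = 29 \left(- \frac{1}{1849}\right) + \frac{213}{173} = - \frac{29}{1849} + \frac{213}{173} = \frac{388820}{319877} \approx 1.2155$)
$s = \frac{31416889}{45422534}$ ($s = \frac{97 + \frac{388820}{319877}}{141 + 1^{3}} = \frac{31416889}{319877 \left(141 + 1\right)} = \frac{31416889}{319877 \cdot 142} = \frac{31416889}{319877} \cdot \frac{1}{142} = \frac{31416889}{45422534} \approx 0.69166$)
$\frac{1}{s} = \frac{1}{\frac{31416889}{45422534}} = \frac{45422534}{31416889}$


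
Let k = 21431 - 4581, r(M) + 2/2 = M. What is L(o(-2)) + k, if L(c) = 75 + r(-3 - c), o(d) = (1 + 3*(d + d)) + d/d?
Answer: 16931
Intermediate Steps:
r(M) = -1 + M
o(d) = 2 + 6*d (o(d) = (1 + 3*(2*d)) + 1 = (1 + 6*d) + 1 = 2 + 6*d)
L(c) = 71 - c (L(c) = 75 + (-1 + (-3 - c)) = 75 + (-4 - c) = 71 - c)
k = 16850
L(o(-2)) + k = (71 - (2 + 6*(-2))) + 16850 = (71 - (2 - 12)) + 16850 = (71 - 1*(-10)) + 16850 = (71 + 10) + 16850 = 81 + 16850 = 16931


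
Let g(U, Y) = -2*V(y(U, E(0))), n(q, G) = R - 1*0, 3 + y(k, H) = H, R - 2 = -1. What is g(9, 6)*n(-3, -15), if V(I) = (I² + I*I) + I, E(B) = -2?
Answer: -90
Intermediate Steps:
R = 1 (R = 2 - 1 = 1)
y(k, H) = -3 + H
V(I) = I + 2*I² (V(I) = (I² + I²) + I = 2*I² + I = I + 2*I²)
n(q, G) = 1 (n(q, G) = 1 - 1*0 = 1 + 0 = 1)
g(U, Y) = -90 (g(U, Y) = -2*(-3 - 2)*(1 + 2*(-3 - 2)) = -(-10)*(1 + 2*(-5)) = -(-10)*(1 - 10) = -(-10)*(-9) = -2*45 = -90)
g(9, 6)*n(-3, -15) = -90*1 = -90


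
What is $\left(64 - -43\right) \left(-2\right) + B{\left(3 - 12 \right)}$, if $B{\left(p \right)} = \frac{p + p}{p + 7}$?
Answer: $-205$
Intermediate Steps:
$B{\left(p \right)} = \frac{2 p}{7 + p}$
$\left(64 - -43\right) \left(-2\right) + B{\left(3 - 12 \right)} = \left(64 - -43\right) \left(-2\right) + \frac{2 \left(3 - 12\right)}{7 + \left(3 - 12\right)} = \left(64 + 43\right) \left(-2\right) + \frac{2 \left(3 - 12\right)}{7 + \left(3 - 12\right)} = 107 \left(-2\right) + 2 \left(-9\right) \frac{1}{7 - 9} = -214 + 2 \left(-9\right) \frac{1}{-2} = -214 + 2 \left(-9\right) \left(- \frac{1}{2}\right) = -214 + 9 = -205$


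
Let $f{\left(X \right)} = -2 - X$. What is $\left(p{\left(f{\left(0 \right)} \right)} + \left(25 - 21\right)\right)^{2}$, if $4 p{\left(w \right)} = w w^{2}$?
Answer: $4$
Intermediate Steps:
$p{\left(w \right)} = \frac{w^{3}}{4}$ ($p{\left(w \right)} = \frac{w w^{2}}{4} = \frac{w^{3}}{4}$)
$\left(p{\left(f{\left(0 \right)} \right)} + \left(25 - 21\right)\right)^{2} = \left(\frac{\left(-2 - 0\right)^{3}}{4} + \left(25 - 21\right)\right)^{2} = \left(\frac{\left(-2 + 0\right)^{3}}{4} + \left(25 - 21\right)\right)^{2} = \left(\frac{\left(-2\right)^{3}}{4} + 4\right)^{2} = \left(\frac{1}{4} \left(-8\right) + 4\right)^{2} = \left(-2 + 4\right)^{2} = 2^{2} = 4$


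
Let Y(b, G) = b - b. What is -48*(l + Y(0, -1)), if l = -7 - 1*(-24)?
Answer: -816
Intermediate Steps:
l = 17 (l = -7 + 24 = 17)
Y(b, G) = 0
-48*(l + Y(0, -1)) = -48*(17 + 0) = -48*17 = -816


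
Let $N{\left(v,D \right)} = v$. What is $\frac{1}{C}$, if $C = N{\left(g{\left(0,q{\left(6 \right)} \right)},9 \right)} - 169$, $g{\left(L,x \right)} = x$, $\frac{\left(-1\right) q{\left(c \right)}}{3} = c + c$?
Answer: $- \frac{1}{205} \approx -0.0048781$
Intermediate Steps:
$q{\left(c \right)} = - 6 c$ ($q{\left(c \right)} = - 3 \left(c + c\right) = - 3 \cdot 2 c = - 6 c$)
$C = -205$ ($C = \left(-6\right) 6 - 169 = -36 - 169 = -205$)
$\frac{1}{C} = \frac{1}{-205} = - \frac{1}{205}$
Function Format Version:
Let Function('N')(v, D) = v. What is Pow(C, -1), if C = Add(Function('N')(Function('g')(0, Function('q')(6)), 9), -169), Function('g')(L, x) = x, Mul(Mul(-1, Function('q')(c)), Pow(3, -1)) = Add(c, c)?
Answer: Rational(-1, 205) ≈ -0.0048781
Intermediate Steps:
Function('q')(c) = Mul(-6, c) (Function('q')(c) = Mul(-3, Add(c, c)) = Mul(-3, Mul(2, c)) = Mul(-6, c))
C = -205 (C = Add(Mul(-6, 6), -169) = Add(-36, -169) = -205)
Pow(C, -1) = Pow(-205, -1) = Rational(-1, 205)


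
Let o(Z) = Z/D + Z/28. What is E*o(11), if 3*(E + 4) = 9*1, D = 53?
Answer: -891/1484 ≈ -0.60040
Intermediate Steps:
o(Z) = 81*Z/1484 (o(Z) = Z/53 + Z/28 = 81*Z/1484)
E = -1 (E = -4 + (9*1)/3 = -4 + (⅓)*9 = -4 + 3 = -1)
E*o(11) = -81*11/1484 = -1*891/1484 = -891/1484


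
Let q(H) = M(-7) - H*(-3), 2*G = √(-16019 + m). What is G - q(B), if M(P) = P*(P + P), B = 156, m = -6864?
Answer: -566 + 7*I*√467/2 ≈ -566.0 + 75.636*I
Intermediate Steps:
M(P) = 2*P² (M(P) = P*(2*P) = 2*P²)
G = 7*I*√467/2 (G = √(-16019 - 6864)/2 = √(-22883)/2 = (7*I*√467)/2 = 7*I*√467/2 ≈ 75.636*I)
q(H) = 98 + 3*H (q(H) = 2*(-7)² - H*(-3) = 2*49 - (-3)*H = 98 + 3*H)
G - q(B) = 7*I*√467/2 - (98 + 3*156) = 7*I*√467/2 - (98 + 468) = 7*I*√467/2 - 1*566 = 7*I*√467/2 - 566 = -566 + 7*I*√467/2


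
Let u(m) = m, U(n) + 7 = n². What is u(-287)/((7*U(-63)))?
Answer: -41/3962 ≈ -0.010348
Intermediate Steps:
U(n) = -7 + n²
u(-287)/((7*U(-63))) = -287*1/(7*(-7 + (-63)²)) = -287*1/(7*(-7 + 3969)) = -287/(7*3962) = -287/27734 = -287*1/27734 = -41/3962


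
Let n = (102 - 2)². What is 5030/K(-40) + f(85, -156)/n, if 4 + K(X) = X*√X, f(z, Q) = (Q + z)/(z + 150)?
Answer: (-1420*√10 + 2955125071*I)/(2350000*(-I + 20*√10)) ≈ -0.31433 + 19.878*I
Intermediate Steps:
n = 10000 (n = 100² = 10000)
f(z, Q) = (Q + z)/(150 + z)
K(X) = -4 + X^(3/2) (K(X) = -4 + X*√X = -4 + X^(3/2))
5030/K(-40) + f(85, -156)/n = 5030/(-4 + (-40)^(3/2)) + ((-156 + 85)/(150 + 85))/10000 = 5030/(-4 - 80*I*√10) + (-71/235)*(1/10000) = 5030/(-4 - 80*I*√10) + ((1/235)*(-71))*(1/10000) = 5030/(-4 - 80*I*√10) - 71/235*1/10000 = 5030/(-4 - 80*I*√10) - 71/2350000 = -71/2350000 + 5030/(-4 - 80*I*√10)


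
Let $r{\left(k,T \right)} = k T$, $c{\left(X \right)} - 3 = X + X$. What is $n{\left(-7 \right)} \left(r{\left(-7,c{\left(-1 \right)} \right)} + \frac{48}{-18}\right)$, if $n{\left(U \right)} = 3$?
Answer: $-29$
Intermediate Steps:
$c{\left(X \right)} = 3 + 2 X$ ($c{\left(X \right)} = 3 + \left(X + X\right) = 3 + 2 X$)
$r{\left(k,T \right)} = T k$
$n{\left(-7 \right)} \left(r{\left(-7,c{\left(-1 \right)} \right)} + \frac{48}{-18}\right) = 3 \left(\left(3 + 2 \left(-1\right)\right) \left(-7\right) + \frac{48}{-18}\right) = 3 \left(\left(3 - 2\right) \left(-7\right) + 48 \left(- \frac{1}{18}\right)\right) = 3 \left(1 \left(-7\right) - \frac{8}{3}\right) = 3 \left(-7 - \frac{8}{3}\right) = 3 \left(- \frac{29}{3}\right) = -29$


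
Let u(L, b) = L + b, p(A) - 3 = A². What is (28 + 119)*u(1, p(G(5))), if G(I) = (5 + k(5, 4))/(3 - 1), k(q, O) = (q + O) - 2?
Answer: 5880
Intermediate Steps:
k(q, O) = -2 + O + q (k(q, O) = (O + q) - 2 = -2 + O + q)
G(I) = 6 (G(I) = (5 + (-2 + 4 + 5))/(3 - 1) = (5 + 7)/2 = 12*(½) = 6)
p(A) = 3 + A²
(28 + 119)*u(1, p(G(5))) = (28 + 119)*(1 + (3 + 6²)) = 147*(1 + (3 + 36)) = 147*(1 + 39) = 147*40 = 5880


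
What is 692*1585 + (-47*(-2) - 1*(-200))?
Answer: 1097114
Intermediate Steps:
692*1585 + (-47*(-2) - 1*(-200)) = 1096820 + (94 + 200) = 1096820 + 294 = 1097114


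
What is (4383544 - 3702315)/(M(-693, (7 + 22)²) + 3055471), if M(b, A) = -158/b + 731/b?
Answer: 157363899/705813610 ≈ 0.22295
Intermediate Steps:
M(b, A) = 573/b
(4383544 - 3702315)/(M(-693, (7 + 22)²) + 3055471) = (4383544 - 3702315)/(573/(-693) + 3055471) = 681229/(573*(-1/693) + 3055471) = 681229/(-191/231 + 3055471) = 681229/(705813610/231) = 681229*(231/705813610) = 157363899/705813610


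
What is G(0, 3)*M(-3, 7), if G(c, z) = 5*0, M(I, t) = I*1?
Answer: 0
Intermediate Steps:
M(I, t) = I
G(c, z) = 0
G(0, 3)*M(-3, 7) = 0*(-3) = 0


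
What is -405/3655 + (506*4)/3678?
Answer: 590813/1344309 ≈ 0.43949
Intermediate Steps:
-405/3655 + (506*4)/3678 = -405*1/3655 + 2024*(1/3678) = -81/731 + 1012/1839 = 590813/1344309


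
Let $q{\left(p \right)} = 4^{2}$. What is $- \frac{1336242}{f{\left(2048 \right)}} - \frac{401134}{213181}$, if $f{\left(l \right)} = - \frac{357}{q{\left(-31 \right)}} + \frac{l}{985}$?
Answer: $\frac{4489287843033002}{67978517737} \approx 66040.0$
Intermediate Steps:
$q{\left(p \right)} = 16$
$f{\left(l \right)} = - \frac{357}{16} + \frac{l}{985}$
$- \frac{1336242}{f{\left(2048 \right)}} - \frac{401134}{213181} = - \frac{1336242}{- \frac{357}{16} + \frac{1}{985} \cdot 2048} - \frac{401134}{213181} = - \frac{1336242}{- \frac{357}{16} + \frac{2048}{985}} - \frac{401134}{213181} = - \frac{1336242}{- \frac{318877}{15760}} - \frac{401134}{213181} = \left(-1336242\right) \left(- \frac{15760}{318877}\right) - \frac{401134}{213181} = \frac{21059173920}{318877} - \frac{401134}{213181} = \frac{4489287843033002}{67978517737}$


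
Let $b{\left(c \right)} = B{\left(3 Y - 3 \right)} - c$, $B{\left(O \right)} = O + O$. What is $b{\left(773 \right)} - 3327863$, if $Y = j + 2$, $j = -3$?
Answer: $-3328648$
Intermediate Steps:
$Y = -1$ ($Y = -3 + 2 = -1$)
$B{\left(O \right)} = 2 O$
$b{\left(c \right)} = -12 - c$ ($b{\left(c \right)} = 2 \left(3 \left(-1\right) - 3\right) - c = 2 \left(-3 - 3\right) - c = 2 \left(-6\right) - c = -12 - c$)
$b{\left(773 \right)} - 3327863 = \left(-12 - 773\right) - 3327863 = -785 - 3327863 = -3328648$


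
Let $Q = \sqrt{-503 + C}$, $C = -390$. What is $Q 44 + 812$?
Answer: $812 + 44 i \sqrt{893} \approx 812.0 + 1314.9 i$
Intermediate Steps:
$Q = i \sqrt{893}$ ($Q = \sqrt{-503 - 390} = \sqrt{-893} = i \sqrt{893} \approx 29.883 i$)
$Q 44 + 812 = i \sqrt{893} \cdot 44 + 812 = 44 i \sqrt{893} + 812 = 812 + 44 i \sqrt{893}$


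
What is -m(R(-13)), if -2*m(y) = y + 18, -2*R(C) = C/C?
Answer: 35/4 ≈ 8.7500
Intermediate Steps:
R(C) = -1/2 (R(C) = -C/(2*C) = -1/2*1 = -1/2)
m(y) = -9 - y/2 (m(y) = -(y + 18)/2 = -(18 + y)/2 = -9 - y/2)
-m(R(-13)) = -(-9 - 1/2*(-1/2)) = -(-9 + 1/4) = -1*(-35/4) = 35/4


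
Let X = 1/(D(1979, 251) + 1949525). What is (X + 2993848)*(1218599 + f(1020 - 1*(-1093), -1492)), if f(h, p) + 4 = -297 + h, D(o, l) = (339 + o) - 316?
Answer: 7130343049603963667/1951527 ≈ 3.6537e+12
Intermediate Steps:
D(o, l) = 23 + o
f(h, p) = -301 + h (f(h, p) = -4 + (-297 + h) = -301 + h)
X = 1/1951527 (X = 1/((23 + 1979) + 1949525) = 1/(2002 + 1949525) = 1/1951527 ≈ 5.1242e-7)
(X + 2993848)*(1218599 + f(1020 - 1*(-1093), -1492)) = (1/1951527 + 2993848)*(1218599 + (-301 + (1020 - 1*(-1093)))) = 5842575205897*(1218599 + (-301 + (1020 + 1093)))/1951527 = 5842575205897*(1218599 + (-301 + 2113))/1951527 = 5842575205897*(1218599 + 1812)/1951527 = (5842575205897/1951527)*1220411 = 7130343049603963667/1951527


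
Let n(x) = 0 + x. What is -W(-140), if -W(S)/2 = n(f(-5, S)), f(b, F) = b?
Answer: -10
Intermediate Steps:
n(x) = x
W(S) = 10 (W(S) = -2*(-5) = 10)
-W(-140) = -1*10 = -10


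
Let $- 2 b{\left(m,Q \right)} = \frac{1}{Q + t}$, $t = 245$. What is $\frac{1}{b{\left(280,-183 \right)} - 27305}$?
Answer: $- \frac{124}{3385821} \approx -3.6623 \cdot 10^{-5}$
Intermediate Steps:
$b{\left(m,Q \right)} = - \frac{1}{2 \left(245 + Q\right)}$ ($b{\left(m,Q \right)} = - \frac{1}{2 \left(Q + 245\right)} = - \frac{1}{2 \left(245 + Q\right)}$)
$\frac{1}{b{\left(280,-183 \right)} - 27305} = \frac{1}{- \frac{1}{490 + 2 \left(-183\right)} - 27305} = \frac{1}{- \frac{1}{490 - 366} - 27305} = \frac{1}{- \frac{1}{124} - 27305} = \frac{1}{- \frac{3385821}{124}} = - \frac{124}{3385821}$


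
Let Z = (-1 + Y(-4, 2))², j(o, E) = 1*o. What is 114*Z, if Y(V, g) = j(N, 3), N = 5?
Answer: 1824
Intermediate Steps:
j(o, E) = o
Y(V, g) = 5
Z = 16 (Z = (-1 + 5)² = 4² = 16)
114*Z = 114*16 = 1824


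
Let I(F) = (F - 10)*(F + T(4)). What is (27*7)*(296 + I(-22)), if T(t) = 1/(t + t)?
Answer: 188244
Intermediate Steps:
T(t) = 1/(2*t)
I(F) = (-10 + F)*(1/8 + F) (I(F) = (F - 10)*(F + (1/2)/4) = (-10 + F)*(F + (1/2)*(1/4)) = (-10 + F)*(F + 1/8) = (-10 + F)*(1/8 + F))
(27*7)*(296 + I(-22)) = (27*7)*(296 + (-5/4 + (-22)**2 - 79/8*(-22))) = 189*(296 + (-5/4 + 484 + 869/4)) = 189*(296 + 700) = 189*996 = 188244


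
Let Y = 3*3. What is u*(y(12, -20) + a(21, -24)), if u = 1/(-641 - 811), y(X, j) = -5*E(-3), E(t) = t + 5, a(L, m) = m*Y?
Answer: 113/726 ≈ 0.15565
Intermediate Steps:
Y = 9
a(L, m) = 9*m (a(L, m) = m*9 = 9*m)
E(t) = 5 + t
y(X, j) = -10 (y(X, j) = -5*(5 - 3) = -5*2 = -10)
u = -1/1452 (u = 1/(-1452) = -1/1452 ≈ -0.00068871)
u*(y(12, -20) + a(21, -24)) = -(-10 + 9*(-24))/1452 = -(-10 - 216)/1452 = -1/1452*(-226) = 113/726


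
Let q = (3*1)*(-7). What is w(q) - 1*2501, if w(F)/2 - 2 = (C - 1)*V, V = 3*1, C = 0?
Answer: -2503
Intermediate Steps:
q = -21 (q = 3*(-7) = -21)
V = 3
w(F) = -2 (w(F) = 4 + 2*((0 - 1)*3) = 4 + 2*(-1*3) = 4 + 2*(-3) = 4 - 6 = -2)
w(q) - 1*2501 = -2 - 1*2501 = -2 - 2501 = -2503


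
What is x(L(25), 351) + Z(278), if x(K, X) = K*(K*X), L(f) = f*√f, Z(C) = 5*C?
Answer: 5485765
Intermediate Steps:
L(f) = f^(3/2)
x(K, X) = X*K²
x(L(25), 351) + Z(278) = 351*(25^(3/2))² + 5*278 = 351*125² + 1390 = 351*15625 + 1390 = 5484375 + 1390 = 5485765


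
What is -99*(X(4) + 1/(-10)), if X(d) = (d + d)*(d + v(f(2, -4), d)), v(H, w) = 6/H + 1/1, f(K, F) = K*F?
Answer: -33561/10 ≈ -3356.1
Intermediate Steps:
f(K, F) = F*K
v(H, w) = 1 + 6/H (v(H, w) = 6/H + 1*1 = 6/H + 1 = 1 + 6/H)
X(d) = 2*d*(¼ + d) (X(d) = (d + d)*(d + (6 - 4*2)/((-4*2))) = (2*d)*(d + (6 - 8)/(-8)) = (2*d)*(d - ⅛*(-2)) = (2*d)*(d + ¼) = (2*d)*(¼ + d) = 2*d*(¼ + d))
-99*(X(4) + 1/(-10)) = -99*((½)*4*(1 + 4*4) + 1/(-10)) = -99*((½)*4*(1 + 16) - ⅒) = -99*((½)*4*17 - ⅒) = -99*(34 - ⅒) = -99*339/10 = -33561/10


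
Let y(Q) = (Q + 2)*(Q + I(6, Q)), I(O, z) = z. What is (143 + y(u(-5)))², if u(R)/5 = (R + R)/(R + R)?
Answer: 45369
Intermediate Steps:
u(R) = 5 (u(R) = 5*((R + R)/(R + R)) = 5*((2*R)/((2*R))) = 5*((2*R)*(1/(2*R))) = 5*1 = 5)
y(Q) = 2*Q*(2 + Q) (y(Q) = (Q + 2)*(Q + Q) = (2 + Q)*(2*Q) = 2*Q*(2 + Q))
(143 + y(u(-5)))² = (143 + 2*5*(2 + 5))² = (143 + 2*5*7)² = (143 + 70)² = 213² = 45369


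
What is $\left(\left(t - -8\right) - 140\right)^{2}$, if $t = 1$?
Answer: $17161$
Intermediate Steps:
$\left(\left(t - -8\right) - 140\right)^{2} = \left(\left(1 - -8\right) - 140\right)^{2} = \left(\left(1 + 8\right) - 140\right)^{2} = \left(9 - 140\right)^{2} = \left(-131\right)^{2} = 17161$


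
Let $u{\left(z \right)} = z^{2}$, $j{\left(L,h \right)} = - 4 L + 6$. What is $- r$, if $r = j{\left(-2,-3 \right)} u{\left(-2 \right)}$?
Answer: $-56$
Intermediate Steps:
$j{\left(L,h \right)} = 6 - 4 L$
$r = 56$ ($r = \left(6 - -8\right) \left(-2\right)^{2} = \left(6 + 8\right) 4 = 14 \cdot 4 = 56$)
$- r = \left(-1\right) 56 = -56$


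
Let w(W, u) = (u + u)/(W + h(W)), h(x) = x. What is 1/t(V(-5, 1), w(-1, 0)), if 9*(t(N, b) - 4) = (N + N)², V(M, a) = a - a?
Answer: ¼ ≈ 0.25000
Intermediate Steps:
V(M, a) = 0
w(W, u) = u/W (w(W, u) = (u + u)/(W + W) = (2*u)/((2*W)) = (2*u)*(1/(2*W)) = u/W)
t(N, b) = 4 + 4*N²/9 (t(N, b) = 4 + (N + N)²/9 = 4 + (2*N)²/9 = 4 + (4*N²)/9 = 4 + 4*N²/9)
1/t(V(-5, 1), w(-1, 0)) = 1/(4 + (4/9)*0²) = 1/(4 + (4/9)*0) = 1/(4 + 0) = 1/4 = ¼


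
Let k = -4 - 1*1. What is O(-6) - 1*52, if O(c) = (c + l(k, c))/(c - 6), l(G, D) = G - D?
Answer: -619/12 ≈ -51.583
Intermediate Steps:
k = -5 (k = -4 - 1 = -5)
O(c) = -5/(-6 + c) (O(c) = (c + (-5 - c))/(c - 6) = -5/(-6 + c))
O(-6) - 1*52 = -5/(-6 - 6) - 1*52 = -5/(-12) - 52 = -5*(-1/12) - 52 = 5/12 - 52 = -619/12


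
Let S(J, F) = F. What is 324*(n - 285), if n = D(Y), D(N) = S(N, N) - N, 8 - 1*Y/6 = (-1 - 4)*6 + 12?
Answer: -92340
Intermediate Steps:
Y = 156 (Y = 48 - 6*((-1 - 4)*6 + 12) = 48 - 6*(-5*6 + 12) = 48 - 6*(-30 + 12) = 48 - 6*(-18) = 48 + 108 = 156)
D(N) = 0 (D(N) = N - N = 0)
n = 0
324*(n - 285) = 324*(0 - 285) = 324*(-285) = -92340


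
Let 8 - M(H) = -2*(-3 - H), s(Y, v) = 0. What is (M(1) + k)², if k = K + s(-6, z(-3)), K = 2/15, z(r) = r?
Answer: 4/225 ≈ 0.017778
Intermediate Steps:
K = 2/15 (K = 2*(1/15) = 2/15 ≈ 0.13333)
M(H) = 2 - 2*H (M(H) = 8 - (-2)*(-3 - H) = 8 - (6 + 2*H) = 8 + (-6 - 2*H) = 2 - 2*H)
k = 2/15 (k = 2/15 + 0 = 2/15 ≈ 0.13333)
(M(1) + k)² = ((2 - 2*1) + 2/15)² = ((2 - 2) + 2/15)² = (0 + 2/15)² = (2/15)² = 4/225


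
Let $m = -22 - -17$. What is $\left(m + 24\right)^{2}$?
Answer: $361$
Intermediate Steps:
$m = -5$ ($m = -22 + 17 = -5$)
$\left(m + 24\right)^{2} = \left(-5 + 24\right)^{2} = 19^{2} = 361$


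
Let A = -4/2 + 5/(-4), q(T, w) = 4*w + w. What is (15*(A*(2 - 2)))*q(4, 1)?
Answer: 0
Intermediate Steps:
q(T, w) = 5*w
A = -13/4 (A = -4*1/2 + 5*(-1/4) = -2 - 5/4 = -13/4 ≈ -3.2500)
(15*(A*(2 - 2)))*q(4, 1) = (15*(-13*(2 - 2)/4))*(5*1) = (15*(-13/4*0))*5 = (15*0)*5 = 0*5 = 0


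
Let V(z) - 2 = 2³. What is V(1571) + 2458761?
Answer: 2458771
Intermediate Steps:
V(z) = 10 (V(z) = 2 + 2³ = 2 + 8 = 10)
V(1571) + 2458761 = 10 + 2458761 = 2458771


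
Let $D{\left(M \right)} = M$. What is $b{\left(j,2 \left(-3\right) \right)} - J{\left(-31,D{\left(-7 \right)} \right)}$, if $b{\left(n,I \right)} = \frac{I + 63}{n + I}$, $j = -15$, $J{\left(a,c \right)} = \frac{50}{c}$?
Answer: $\frac{31}{7} \approx 4.4286$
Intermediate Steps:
$b{\left(n,I \right)} = \frac{63 + I}{I + n}$
$b{\left(j,2 \left(-3\right) \right)} - J{\left(-31,D{\left(-7 \right)} \right)} = \frac{63 + 2 \left(-3\right)}{2 \left(-3\right) - 15} - \frac{50}{-7} = \frac{63 - 6}{-6 - 15} - 50 \left(- \frac{1}{7}\right) = \frac{1}{-21} \cdot 57 - - \frac{50}{7} = \left(- \frac{1}{21}\right) 57 + \frac{50}{7} = - \frac{19}{7} + \frac{50}{7} = \frac{31}{7}$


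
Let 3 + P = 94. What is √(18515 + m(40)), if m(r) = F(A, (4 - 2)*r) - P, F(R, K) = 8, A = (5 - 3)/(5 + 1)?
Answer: 96*√2 ≈ 135.76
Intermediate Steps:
A = ⅓ (A = 2/6 = 2*(⅙) = ⅓ ≈ 0.33333)
P = 91 (P = -3 + 94 = 91)
m(r) = -83 (m(r) = 8 - 1*91 = 8 - 91 = -83)
√(18515 + m(40)) = √(18515 - 83) = √18432 = 96*√2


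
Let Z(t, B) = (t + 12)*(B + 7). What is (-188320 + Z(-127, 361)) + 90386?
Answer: -140254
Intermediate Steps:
Z(t, B) = (7 + B)*(12 + t) (Z(t, B) = (12 + t)*(7 + B) = (7 + B)*(12 + t))
(-188320 + Z(-127, 361)) + 90386 = (-188320 + (84 + 7*(-127) + 12*361 + 361*(-127))) + 90386 = (-188320 + (84 - 889 + 4332 - 45847)) + 90386 = (-188320 - 42320) + 90386 = -230640 + 90386 = -140254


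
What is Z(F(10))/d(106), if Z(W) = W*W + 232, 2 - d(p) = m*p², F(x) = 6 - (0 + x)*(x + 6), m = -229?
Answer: 11974/1286523 ≈ 0.0093073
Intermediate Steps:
F(x) = 6 - x*(6 + x)
d(p) = 2 + 229*p² (d(p) = 2 - (-229)*p² = 2 + 229*p²)
Z(W) = 232 + W² (Z(W) = W² + 232 = 232 + W²)
Z(F(10))/d(106) = (232 + (6 - 1*10² - 6*10)²)/(2 + 229*106²) = (232 + (6 - 1*100 - 60)²)/(2 + 229*11236) = (232 + (6 - 100 - 60)²)/(2 + 2573044) = (232 + (-154)²)/2573046 = (232 + 23716)*(1/2573046) = 23948*(1/2573046) = 11974/1286523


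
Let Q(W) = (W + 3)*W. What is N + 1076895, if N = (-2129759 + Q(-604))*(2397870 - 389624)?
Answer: -3548077584835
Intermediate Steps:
Q(W) = W*(3 + W) (Q(W) = (3 + W)*W = W*(3 + W))
N = -3548078661730 (N = (-2129759 - 604*(3 - 604))*(2397870 - 389624) = (-2129759 - 604*(-601))*2008246 = (-2129759 + 363004)*2008246 = -1766755*2008246 = -3548078661730)
N + 1076895 = -3548078661730 + 1076895 = -3548077584835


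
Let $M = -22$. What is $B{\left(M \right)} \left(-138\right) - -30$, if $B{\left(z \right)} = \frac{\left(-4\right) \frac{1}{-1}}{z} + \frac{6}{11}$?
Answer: $- \frac{222}{11} \approx -20.182$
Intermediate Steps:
$B{\left(z \right)} = \frac{6}{11} + \frac{4}{z}$ ($B{\left(z \right)} = \frac{\left(-4\right) \left(-1\right)}{z} + 6 \cdot \frac{1}{11} = \frac{4}{z} + \frac{6}{11} = \frac{6}{11} + \frac{4}{z}$)
$B{\left(M \right)} \left(-138\right) - -30 = \left(\frac{6}{11} + \frac{4}{-22}\right) \left(-138\right) - -30 = \left(\frac{6}{11} + 4 \left(- \frac{1}{22}\right)\right) \left(-138\right) + 30 = \left(\frac{6}{11} - \frac{2}{11}\right) \left(-138\right) + 30 = \frac{4}{11} \left(-138\right) + 30 = - \frac{552}{11} + 30 = - \frac{222}{11}$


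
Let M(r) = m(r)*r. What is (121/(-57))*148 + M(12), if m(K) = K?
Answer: -9700/57 ≈ -170.18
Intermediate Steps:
M(r) = r² (M(r) = r*r = r²)
(121/(-57))*148 + M(12) = (121/(-57))*148 + 12² = (121*(-1/57))*148 + 144 = -121/57*148 + 144 = -17908/57 + 144 = -9700/57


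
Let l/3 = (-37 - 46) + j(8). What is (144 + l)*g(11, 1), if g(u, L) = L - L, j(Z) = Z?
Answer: 0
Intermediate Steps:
g(u, L) = 0
l = -225 (l = 3*((-37 - 46) + 8) = 3*(-83 + 8) = 3*(-75) = -225)
(144 + l)*g(11, 1) = (144 - 225)*0 = -81*0 = 0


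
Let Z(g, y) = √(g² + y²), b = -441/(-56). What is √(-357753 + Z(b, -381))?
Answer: √(-5724048 + 6*√1032697)/4 ≈ 597.81*I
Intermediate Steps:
b = 63/8 (b = -441*(-1/56) = 63/8 ≈ 7.8750)
√(-357753 + Z(b, -381)) = √(-357753 + √((63/8)² + (-381)²)) = √(-357753 + √(3969/64 + 145161)) = √(-357753 + √(9294273/64)) = √(-357753 + 3*√1032697/8)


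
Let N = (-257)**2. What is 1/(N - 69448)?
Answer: -1/3399 ≈ -0.00029420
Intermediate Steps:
N = 66049
1/(N - 69448) = 1/(66049 - 69448) = 1/(-3399) = -1/3399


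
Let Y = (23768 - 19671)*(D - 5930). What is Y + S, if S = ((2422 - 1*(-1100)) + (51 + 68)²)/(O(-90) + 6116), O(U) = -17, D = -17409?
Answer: -583185648734/6099 ≈ -9.5620e+7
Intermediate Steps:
Y = -95619883 (Y = (23768 - 19671)*(-17409 - 5930) = 4097*(-23339) = -95619883)
S = 17683/6099 (S = ((2422 - 1*(-1100)) + (51 + 68)²)/(-17 + 6116) = ((2422 + 1100) + 119²)/6099 = (3522 + 14161)*(1/6099) = 17683*(1/6099) = 17683/6099 ≈ 2.8993)
Y + S = -95619883 + 17683/6099 = -583185648734/6099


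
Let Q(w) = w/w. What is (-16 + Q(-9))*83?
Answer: -1245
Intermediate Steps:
Q(w) = 1
(-16 + Q(-9))*83 = (-16 + 1)*83 = -15*83 = -1245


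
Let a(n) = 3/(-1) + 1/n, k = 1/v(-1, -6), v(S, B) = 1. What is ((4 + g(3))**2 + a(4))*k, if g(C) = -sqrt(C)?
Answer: 65/4 - 8*sqrt(3) ≈ 2.3936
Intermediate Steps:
k = 1 (k = 1/1 = 1)
a(n) = -3 + 1/n (a(n) = 3*(-1) + 1/n = -3 + 1/n)
((4 + g(3))**2 + a(4))*k = ((4 - sqrt(3))**2 + (-3 + 1/4))*1 = ((4 - sqrt(3))**2 - 11/4)*1 = (-11/4 + (4 - sqrt(3))**2)*1 = -11/4 + (4 - sqrt(3))**2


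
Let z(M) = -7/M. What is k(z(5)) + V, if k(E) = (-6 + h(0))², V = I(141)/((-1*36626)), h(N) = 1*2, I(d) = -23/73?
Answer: 42779191/2673698 ≈ 16.000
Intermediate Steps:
I(d) = -23/73 (I(d) = -23*1/73 = -23/73)
h(N) = 2
V = 23/2673698 (V = -23/(73*((-1*36626))) = -23/73/(-36626) = -23/73*(-1/36626) = 23/2673698 ≈ 8.6023e-6)
k(E) = 16 (k(E) = (-6 + 2)² = (-4)² = 16)
k(z(5)) + V = 16 + 23/2673698 = 42779191/2673698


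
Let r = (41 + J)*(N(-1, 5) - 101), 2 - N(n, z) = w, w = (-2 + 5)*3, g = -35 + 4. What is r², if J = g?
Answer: 1166400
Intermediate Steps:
g = -31
J = -31
w = 9 (w = 3*3 = 9)
N(n, z) = -7 (N(n, z) = 2 - 1*9 = 2 - 9 = -7)
r = -1080 (r = (41 - 31)*(-7 - 101) = 10*(-108) = -1080)
r² = (-1080)² = 1166400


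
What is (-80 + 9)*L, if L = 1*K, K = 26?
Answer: -1846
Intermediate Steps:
L = 26 (L = 1*26 = 26)
(-80 + 9)*L = (-80 + 9)*26 = -71*26 = -1846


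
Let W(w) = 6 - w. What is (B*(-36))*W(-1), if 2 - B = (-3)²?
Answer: 1764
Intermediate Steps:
B = -7 (B = 2 - 1*(-3)² = 2 - 1*9 = 2 - 9 = -7)
(B*(-36))*W(-1) = (-7*(-36))*(6 - 1*(-1)) = 252*(6 + 1) = 252*7 = 1764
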